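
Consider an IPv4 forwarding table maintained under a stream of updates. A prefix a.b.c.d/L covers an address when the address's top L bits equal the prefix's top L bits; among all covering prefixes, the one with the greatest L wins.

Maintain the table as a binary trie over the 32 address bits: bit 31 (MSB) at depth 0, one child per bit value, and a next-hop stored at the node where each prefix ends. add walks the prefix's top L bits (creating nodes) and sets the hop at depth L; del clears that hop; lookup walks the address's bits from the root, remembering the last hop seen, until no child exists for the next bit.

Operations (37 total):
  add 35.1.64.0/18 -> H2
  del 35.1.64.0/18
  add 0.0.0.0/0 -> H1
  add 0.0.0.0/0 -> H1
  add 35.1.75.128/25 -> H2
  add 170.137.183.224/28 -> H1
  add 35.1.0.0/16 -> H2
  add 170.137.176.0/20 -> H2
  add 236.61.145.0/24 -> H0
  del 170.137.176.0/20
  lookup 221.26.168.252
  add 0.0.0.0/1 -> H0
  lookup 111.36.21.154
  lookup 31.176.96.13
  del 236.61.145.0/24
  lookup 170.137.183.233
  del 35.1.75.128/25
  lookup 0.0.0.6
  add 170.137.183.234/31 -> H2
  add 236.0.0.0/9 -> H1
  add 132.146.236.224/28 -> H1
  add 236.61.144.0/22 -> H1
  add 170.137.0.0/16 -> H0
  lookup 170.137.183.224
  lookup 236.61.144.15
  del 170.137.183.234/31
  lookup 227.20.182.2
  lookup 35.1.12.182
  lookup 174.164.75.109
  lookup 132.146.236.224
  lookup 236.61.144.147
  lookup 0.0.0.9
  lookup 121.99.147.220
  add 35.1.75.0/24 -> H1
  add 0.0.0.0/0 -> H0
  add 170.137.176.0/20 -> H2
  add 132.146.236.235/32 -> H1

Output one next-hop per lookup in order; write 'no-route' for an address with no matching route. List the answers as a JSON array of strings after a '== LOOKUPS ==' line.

Apply in order:
  add 35.1.64.0/18 -> H2 at depth 18
  del 35.1.64.0/18 (clear depth 18)
  add 0.0.0.0/0 -> H1 at depth 0
  add 0.0.0.0/0 -> H1 at depth 0
  add 35.1.75.128/25 -> H2 at depth 25
  add 170.137.183.224/28 -> H1 at depth 28
  add 35.1.0.0/16 -> H2 at depth 16
  add 170.137.176.0/20 -> H2 at depth 20
  add 236.61.145.0/24 -> H0 at depth 24
  del 170.137.176.0/20 (clear depth 20)
  ? 221.26.168.252  path d0:H1→d1:-→d2:-  best=H1
  add 0.0.0.0/1 -> H0 at depth 1
  ? 111.36.21.154  path d0:H1→d1:H0  best=H0
  ? 31.176.96.13  path d0:H1→d1:H0→d2:-  best=H0
  del 236.61.145.0/24 (clear depth 24)
  ? 170.137.183.233  path d0:H1→d1:-→d2:-→d3:-→d4:-→d5:-→d6:-→d7:-→d8:-→d9:-→d10:-→d11:-→d12:-→d13:-→d14:-→d15:-→d16:-→d17:-→d18:-→d19:-→d20:-→d21:-→d22:-→d23:-→d24:-→d25:-→d26:-→d27:-→d28:H1  best=H1
  del 35.1.75.128/25 (clear depth 25)
  ? 0.0.0.6  path d0:H1→d1:H0→d2:-  best=H0
  add 170.137.183.234/31 -> H2 at depth 31
  add 236.0.0.0/9 -> H1 at depth 9
  add 132.146.236.224/28 -> H1 at depth 28
  add 236.61.144.0/22 -> H1 at depth 22
  add 170.137.0.0/16 -> H0 at depth 16
  ? 170.137.183.224  path d0:H1→d1:-→d2:-→d3:-→d4:-→d5:-→d6:-→d7:-→d8:-→d9:-→d10:-→d11:-→d12:-→d13:-→d14:-→d15:-→d16:H0→d17:-→d18:-→d19:-→d20:-→d21:-→d22:-→d23:-→d24:-→d25:-→d26:-→d27:-→d28:H1  best=H1
  ? 236.61.144.15  path d0:H1→d1:-→d2:-→d3:-→d4:-→d5:-→d6:-→d7:-→d8:-→d9:H1→d10:-→d11:-→d12:-→d13:-→d14:-→d15:-→d16:-→d17:-→d18:-→d19:-→d20:-→d21:-→d22:H1→d23:-  best=H1
  del 170.137.183.234/31 (clear depth 31)
  ? 227.20.182.2  path d0:H1→d1:-→d2:-→d3:-→d4:-  best=H1
  ? 35.1.12.182  path d0:H1→d1:H0→d2:-→d3:-→d4:-→d5:-→d6:-→d7:-→d8:-→d9:-→d10:-→d11:-→d12:-→d13:-→d14:-→d15:-→d16:H2→d17:-  best=H2
  ? 174.164.75.109  path d0:H1→d1:-→d2:-→d3:-→d4:-→d5:-  best=H1
  ? 132.146.236.224  path d0:H1→d1:-→d2:-→d3:-→d4:-→d5:-→d6:-→d7:-→d8:-→d9:-→d10:-→d11:-→d12:-→d13:-→d14:-→d15:-→d16:-→d17:-→d18:-→d19:-→d20:-→d21:-→d22:-→d23:-→d24:-→d25:-→d26:-→d27:-→d28:H1  best=H1
  ? 236.61.144.147  path d0:H1→d1:-→d2:-→d3:-→d4:-→d5:-→d6:-→d7:-→d8:-→d9:H1→d10:-→d11:-→d12:-→d13:-→d14:-→d15:-→d16:-→d17:-→d18:-→d19:-→d20:-→d21:-→d22:H1→d23:-  best=H1
  ? 0.0.0.9  path d0:H1→d1:H0→d2:-  best=H0
  ? 121.99.147.220  path d0:H1→d1:H0  best=H0
  add 35.1.75.0/24 -> H1 at depth 24
  add 0.0.0.0/0 -> H0 at depth 0
  add 170.137.176.0/20 -> H2 at depth 20
  add 132.146.236.235/32 -> H1 at depth 32

== LOOKUPS ==
["H1","H0","H0","H1","H0","H1","H1","H1","H2","H1","H1","H1","H0","H0"]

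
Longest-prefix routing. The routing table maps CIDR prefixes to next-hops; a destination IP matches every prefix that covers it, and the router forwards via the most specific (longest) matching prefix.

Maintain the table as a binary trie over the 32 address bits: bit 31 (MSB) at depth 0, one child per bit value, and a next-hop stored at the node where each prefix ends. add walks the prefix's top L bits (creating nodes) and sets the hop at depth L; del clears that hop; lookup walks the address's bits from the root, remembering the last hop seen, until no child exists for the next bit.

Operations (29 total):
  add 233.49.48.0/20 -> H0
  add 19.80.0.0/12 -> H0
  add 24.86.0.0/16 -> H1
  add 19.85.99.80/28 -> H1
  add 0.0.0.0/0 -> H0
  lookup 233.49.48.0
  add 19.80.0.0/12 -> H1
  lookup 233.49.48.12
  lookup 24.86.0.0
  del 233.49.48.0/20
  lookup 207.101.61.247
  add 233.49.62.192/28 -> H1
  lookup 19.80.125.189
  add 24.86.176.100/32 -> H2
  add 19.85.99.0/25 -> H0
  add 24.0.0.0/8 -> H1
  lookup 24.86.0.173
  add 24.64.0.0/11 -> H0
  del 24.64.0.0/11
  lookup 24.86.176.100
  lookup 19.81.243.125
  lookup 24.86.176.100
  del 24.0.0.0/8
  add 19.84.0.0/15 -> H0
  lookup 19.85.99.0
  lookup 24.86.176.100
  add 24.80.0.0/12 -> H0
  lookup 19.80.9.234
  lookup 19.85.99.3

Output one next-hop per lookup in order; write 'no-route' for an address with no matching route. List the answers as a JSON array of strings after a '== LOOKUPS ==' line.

Process each operation:
  + 233.49.48.0/20 (H0) depth=20
  + 19.80.0.0/12 (H0) depth=12
  + 24.86.0.0/16 (H1) depth=16
  + 19.85.99.80/28 (H1) depth=28
  + 0.0.0.0/0 (H0) depth=0
  lookup 233.49.48.0: bits 11101001001100010011 walk d0:H0→d1:-→d2:-→d3:-→d4:-→d5:-→d6:-→d7:-→d8:-→d9:-→d10:-→d11:-→d12:-→d13:-→d14:-→d15:-→d16:-→d17:-→d18:-→d19:-→d20:H0 -> H0
  + 19.80.0.0/12 (H1) depth=12
  lookup 233.49.48.12: bits 11101001001100010011 walk d0:H0→d1:-→d2:-→d3:-→d4:-→d5:-→d6:-→d7:-→d8:-→d9:-→d10:-→d11:-→d12:-→d13:-→d14:-→d15:-→d16:-→d17:-→d18:-→d19:-→d20:H0 -> H0
  lookup 24.86.0.0: bits 0001100001010110 walk d0:H0→d1:-→d2:-→d3:-→d4:-→d5:-→d6:-→d7:-→d8:-→d9:-→d10:-→d11:-→d12:-→d13:-→d14:-→d15:-→d16:H1 -> H1
  - 233.49.48.0/20 clear@20
  lookup 207.101.61.247: bits 11 walk d0:H0→d1:-→d2:- -> H0
  + 233.49.62.192/28 (H1) depth=28
  lookup 19.80.125.189: bits 0001001101010 walk d0:H0→d1:-→d2:-→d3:-→d4:-→d5:-→d6:-→d7:-→d8:-→d9:-→d10:-→d11:-→d12:H1→d13:- -> H1
  + 24.86.176.100/32 (H2) depth=32
  + 19.85.99.0/25 (H0) depth=25
  + 24.0.0.0/8 (H1) depth=8
  lookup 24.86.0.173: bits 0001100001010110 walk d0:H0→d1:-→d2:-→d3:-→d4:-→d5:-→d6:-→d7:-→d8:H1→d9:-→d10:-→d11:-→d12:-→d13:-→d14:-→d15:-→d16:H1 -> H1
  + 24.64.0.0/11 (H0) depth=11
  - 24.64.0.0/11 clear@11
  lookup 24.86.176.100: bits 00011000010101101011000001100100 walk d0:H0→d1:-→d2:-→d3:-→d4:-→d5:-→d6:-→d7:-→d8:H1→d9:-→d10:-→d11:-→d12:-→d13:-→d14:-→d15:-→d16:H1→d17:-→d18:-→d19:-→d20:-→d21:-→d22:-→d23:-→d24:-→d25:-→d26:-→d27:-→d28:-→d29:-→d30:-→d31:-→d32:H2 -> H2
  lookup 19.81.243.125: bits 0001001101010 walk d0:H0→d1:-→d2:-→d3:-→d4:-→d5:-→d6:-→d7:-→d8:-→d9:-→d10:-→d11:-→d12:H1→d13:- -> H1
  lookup 24.86.176.100: bits 00011000010101101011000001100100 walk d0:H0→d1:-→d2:-→d3:-→d4:-→d5:-→d6:-→d7:-→d8:H1→d9:-→d10:-→d11:-→d12:-→d13:-→d14:-→d15:-→d16:H1→d17:-→d18:-→d19:-→d20:-→d21:-→d22:-→d23:-→d24:-→d25:-→d26:-→d27:-→d28:-→d29:-→d30:-→d31:-→d32:H2 -> H2
  - 24.0.0.0/8 clear@8
  + 19.84.0.0/15 (H0) depth=15
  lookup 19.85.99.0: bits 0001001101010101011000110 walk d0:H0→d1:-→d2:-→d3:-→d4:-→d5:-→d6:-→d7:-→d8:-→d9:-→d10:-→d11:-→d12:H1→d13:-→d14:-→d15:H0→d16:-→d17:-→d18:-→d19:-→d20:-→d21:-→d22:-→d23:-→d24:-→d25:H0 -> H0
  lookup 24.86.176.100: bits 00011000010101101011000001100100 walk d0:H0→d1:-→d2:-→d3:-→d4:-→d5:-→d6:-→d7:-→d8:-→d9:-→d10:-→d11:-→d12:-→d13:-→d14:-→d15:-→d16:H1→d17:-→d18:-→d19:-→d20:-→d21:-→d22:-→d23:-→d24:-→d25:-→d26:-→d27:-→d28:-→d29:-→d30:-→d31:-→d32:H2 -> H2
  + 24.80.0.0/12 (H0) depth=12
  lookup 19.80.9.234: bits 0001001101010 walk d0:H0→d1:-→d2:-→d3:-→d4:-→d5:-→d6:-→d7:-→d8:-→d9:-→d10:-→d11:-→d12:H1→d13:- -> H1
  lookup 19.85.99.3: bits 0001001101010101011000110 walk d0:H0→d1:-→d2:-→d3:-→d4:-→d5:-→d6:-→d7:-→d8:-→d9:-→d10:-→d11:-→d12:H1→d13:-→d14:-→d15:H0→d16:-→d17:-→d18:-→d19:-→d20:-→d21:-→d22:-→d23:-→d24:-→d25:H0 -> H0

== LOOKUPS ==
["H0","H0","H1","H0","H1","H1","H2","H1","H2","H0","H2","H1","H0"]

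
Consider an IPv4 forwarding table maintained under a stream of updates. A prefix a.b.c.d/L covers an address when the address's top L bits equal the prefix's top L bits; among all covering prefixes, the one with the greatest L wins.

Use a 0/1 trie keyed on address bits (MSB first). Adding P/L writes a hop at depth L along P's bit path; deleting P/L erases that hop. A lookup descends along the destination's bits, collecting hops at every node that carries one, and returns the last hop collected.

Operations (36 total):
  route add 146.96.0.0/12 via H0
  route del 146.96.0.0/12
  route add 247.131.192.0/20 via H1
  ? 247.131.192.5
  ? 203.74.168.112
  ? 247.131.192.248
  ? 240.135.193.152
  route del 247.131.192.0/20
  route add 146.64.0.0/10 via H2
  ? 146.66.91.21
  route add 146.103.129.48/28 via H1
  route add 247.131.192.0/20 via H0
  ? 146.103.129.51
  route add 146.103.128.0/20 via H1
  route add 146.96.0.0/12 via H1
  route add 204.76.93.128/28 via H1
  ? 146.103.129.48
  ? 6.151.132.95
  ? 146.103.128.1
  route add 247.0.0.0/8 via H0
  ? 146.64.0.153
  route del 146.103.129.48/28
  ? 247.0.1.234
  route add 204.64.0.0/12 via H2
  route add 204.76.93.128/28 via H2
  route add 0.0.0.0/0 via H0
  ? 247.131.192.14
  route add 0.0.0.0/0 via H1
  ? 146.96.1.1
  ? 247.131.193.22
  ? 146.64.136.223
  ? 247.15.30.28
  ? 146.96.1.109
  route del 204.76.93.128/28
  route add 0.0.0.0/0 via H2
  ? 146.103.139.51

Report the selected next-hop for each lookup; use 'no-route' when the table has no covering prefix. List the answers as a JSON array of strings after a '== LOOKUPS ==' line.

Process each operation:
  + 146.96.0.0/12 (H0) depth=12
  - 146.96.0.0/12 clear@12
  + 247.131.192.0/20 (H1) depth=20
  ? 247.131.192.5  path d0:-→d1:-→d2:-→d3:-→d4:-→d5:-→d6:-→d7:-→d8:-→d9:-→d10:-→d11:-→d12:-→d13:-→d14:-→d15:-→d16:-→d17:-→d18:-→d19:-→d20:H1  best=H1
  ? 203.74.168.112  path d0:-→d1:-→d2:-  best=no-route
  ? 247.131.192.248  path d0:-→d1:-→d2:-→d3:-→d4:-→d5:-→d6:-→d7:-→d8:-→d9:-→d10:-→d11:-→d12:-→d13:-→d14:-→d15:-→d16:-→d17:-→d18:-→d19:-→d20:H1  best=H1
  ? 240.135.193.152  path d0:-→d1:-→d2:-→d3:-→d4:-→d5:-  best=no-route
  - 247.131.192.0/20 clear@20
  + 146.64.0.0/10 (H2) depth=10
  ? 146.66.91.21  path d0:-→d1:-→d2:-→d3:-→d4:-→d5:-→d6:-→d7:-→d8:-→d9:-→d10:H2  best=H2
  + 146.103.129.48/28 (H1) depth=28
  + 247.131.192.0/20 (H0) depth=20
  ? 146.103.129.51  path d0:-→d1:-→d2:-→d3:-→d4:-→d5:-→d6:-→d7:-→d8:-→d9:-→d10:H2→d11:-→d12:-→d13:-→d14:-→d15:-→d16:-→d17:-→d18:-→d19:-→d20:-→d21:-→d22:-→d23:-→d24:-→d25:-→d26:-→d27:-→d28:H1  best=H1
  + 146.103.128.0/20 (H1) depth=20
  + 146.96.0.0/12 (H1) depth=12
  + 204.76.93.128/28 (H1) depth=28
  ? 146.103.129.48  path d0:-→d1:-→d2:-→d3:-→d4:-→d5:-→d6:-→d7:-→d8:-→d9:-→d10:H2→d11:-→d12:H1→d13:-→d14:-→d15:-→d16:-→d17:-→d18:-→d19:-→d20:H1→d21:-→d22:-→d23:-→d24:-→d25:-→d26:-→d27:-→d28:H1  best=H1
  ? 6.151.132.95  path d0:-  best=no-route
  ? 146.103.128.1  path d0:-→d1:-→d2:-→d3:-→d4:-→d5:-→d6:-→d7:-→d8:-→d9:-→d10:H2→d11:-→d12:H1→d13:-→d14:-→d15:-→d16:-→d17:-→d18:-→d19:-→d20:H1→d21:-→d22:-→d23:-  best=H1
  + 247.0.0.0/8 (H0) depth=8
  ? 146.64.0.153  path d0:-→d1:-→d2:-→d3:-→d4:-→d5:-→d6:-→d7:-→d8:-→d9:-→d10:H2  best=H2
  - 146.103.129.48/28 clear@28
  ? 247.0.1.234  path d0:-→d1:-→d2:-→d3:-→d4:-→d5:-→d6:-→d7:-→d8:H0  best=H0
  + 204.64.0.0/12 (H2) depth=12
  + 204.76.93.128/28 (H2) depth=28
  + 0.0.0.0/0 (H0) depth=0
  ? 247.131.192.14  path d0:H0→d1:-→d2:-→d3:-→d4:-→d5:-→d6:-→d7:-→d8:H0→d9:-→d10:-→d11:-→d12:-→d13:-→d14:-→d15:-→d16:-→d17:-→d18:-→d19:-→d20:H0  best=H0
  + 0.0.0.0/0 (H1) depth=0
  ? 146.96.1.1  path d0:H1→d1:-→d2:-→d3:-→d4:-→d5:-→d6:-→d7:-→d8:-→d9:-→d10:H2→d11:-→d12:H1→d13:-  best=H1
  ? 247.131.193.22  path d0:H1→d1:-→d2:-→d3:-→d4:-→d5:-→d6:-→d7:-→d8:H0→d9:-→d10:-→d11:-→d12:-→d13:-→d14:-→d15:-→d16:-→d17:-→d18:-→d19:-→d20:H0  best=H0
  ? 146.64.136.223  path d0:H1→d1:-→d2:-→d3:-→d4:-→d5:-→d6:-→d7:-→d8:-→d9:-→d10:H2  best=H2
  ? 247.15.30.28  path d0:H1→d1:-→d2:-→d3:-→d4:-→d5:-→d6:-→d7:-→d8:H0  best=H0
  ? 146.96.1.109  path d0:H1→d1:-→d2:-→d3:-→d4:-→d5:-→d6:-→d7:-→d8:-→d9:-→d10:H2→d11:-→d12:H1→d13:-  best=H1
  - 204.76.93.128/28 clear@28
  + 0.0.0.0/0 (H2) depth=0
  ? 146.103.139.51  path d0:H2→d1:-→d2:-→d3:-→d4:-→d5:-→d6:-→d7:-→d8:-→d9:-→d10:H2→d11:-→d12:H1→d13:-→d14:-→d15:-→d16:-→d17:-→d18:-→d19:-→d20:H1  best=H1

== LOOKUPS ==
["H1","no-route","H1","no-route","H2","H1","H1","no-route","H1","H2","H0","H0","H1","H0","H2","H0","H1","H1"]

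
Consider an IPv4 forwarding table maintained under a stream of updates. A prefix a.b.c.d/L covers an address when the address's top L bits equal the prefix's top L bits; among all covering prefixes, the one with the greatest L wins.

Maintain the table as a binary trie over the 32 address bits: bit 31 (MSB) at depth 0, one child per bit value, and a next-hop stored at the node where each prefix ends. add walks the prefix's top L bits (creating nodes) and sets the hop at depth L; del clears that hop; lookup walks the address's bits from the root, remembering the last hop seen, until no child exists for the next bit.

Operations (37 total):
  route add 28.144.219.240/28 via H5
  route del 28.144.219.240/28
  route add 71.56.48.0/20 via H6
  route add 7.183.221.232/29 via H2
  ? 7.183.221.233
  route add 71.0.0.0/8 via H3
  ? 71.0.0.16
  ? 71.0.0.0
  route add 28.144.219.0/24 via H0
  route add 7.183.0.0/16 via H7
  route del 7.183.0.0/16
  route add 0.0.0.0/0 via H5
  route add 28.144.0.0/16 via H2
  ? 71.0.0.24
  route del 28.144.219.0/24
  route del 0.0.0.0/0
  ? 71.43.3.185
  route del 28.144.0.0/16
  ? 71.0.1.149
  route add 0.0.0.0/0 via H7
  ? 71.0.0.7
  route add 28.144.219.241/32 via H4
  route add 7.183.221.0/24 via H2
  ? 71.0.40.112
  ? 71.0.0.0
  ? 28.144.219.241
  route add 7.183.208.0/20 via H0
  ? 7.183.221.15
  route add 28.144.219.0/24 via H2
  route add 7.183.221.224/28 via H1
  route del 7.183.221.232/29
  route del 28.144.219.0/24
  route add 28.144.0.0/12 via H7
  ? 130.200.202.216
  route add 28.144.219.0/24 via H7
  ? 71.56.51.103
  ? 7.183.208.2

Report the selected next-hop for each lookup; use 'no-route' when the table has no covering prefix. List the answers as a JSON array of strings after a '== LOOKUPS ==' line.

Process each operation:
  add 28.144.219.240/28 -> H5 at depth 28
  del 28.144.219.240/28 (clear depth 28)
  add 71.56.48.0/20 -> H6 at depth 20
  add 7.183.221.232/29 -> H2 at depth 29
  lookup 7.183.221.233: bits 00000111101101111101110111101 walk d0:-→d1:-→d2:-→d3:-→d4:-→d5:-→d6:-→d7:-→d8:-→d9:-→d10:-→d11:-→d12:-→d13:-→d14:-→d15:-→d16:-→d17:-→d18:-→d19:-→d20:-→d21:-→d22:-→d23:-→d24:-→d25:-→d26:-→d27:-→d28:-→d29:H2 -> H2
  add 71.0.0.0/8 -> H3 at depth 8
  lookup 71.0.0.16: bits 0100011100 walk d0:-→d1:-→d2:-→d3:-→d4:-→d5:-→d6:-→d7:-→d8:H3→d9:-→d10:- -> H3
  lookup 71.0.0.0: bits 0100011100 walk d0:-→d1:-→d2:-→d3:-→d4:-→d5:-→d6:-→d7:-→d8:H3→d9:-→d10:- -> H3
  add 28.144.219.0/24 -> H0 at depth 24
  add 7.183.0.0/16 -> H7 at depth 16
  del 7.183.0.0/16 (clear depth 16)
  add 0.0.0.0/0 -> H5 at depth 0
  add 28.144.0.0/16 -> H2 at depth 16
  lookup 71.0.0.24: bits 0100011100 walk d0:H5→d1:-→d2:-→d3:-→d4:-→d5:-→d6:-→d7:-→d8:H3→d9:-→d10:- -> H3
  del 28.144.219.0/24 (clear depth 24)
  del 0.0.0.0/0 (clear depth 0)
  lookup 71.43.3.185: bits 01000111001 walk d0:-→d1:-→d2:-→d3:-→d4:-→d5:-→d6:-→d7:-→d8:H3→d9:-→d10:-→d11:- -> H3
  del 28.144.0.0/16 (clear depth 16)
  lookup 71.0.1.149: bits 0100011100 walk d0:-→d1:-→d2:-→d3:-→d4:-→d5:-→d6:-→d7:-→d8:H3→d9:-→d10:- -> H3
  add 0.0.0.0/0 -> H7 at depth 0
  lookup 71.0.0.7: bits 0100011100 walk d0:H7→d1:-→d2:-→d3:-→d4:-→d5:-→d6:-→d7:-→d8:H3→d9:-→d10:- -> H3
  add 28.144.219.241/32 -> H4 at depth 32
  add 7.183.221.0/24 -> H2 at depth 24
  lookup 71.0.40.112: bits 0100011100 walk d0:H7→d1:-→d2:-→d3:-→d4:-→d5:-→d6:-→d7:-→d8:H3→d9:-→d10:- -> H3
  lookup 71.0.0.0: bits 0100011100 walk d0:H7→d1:-→d2:-→d3:-→d4:-→d5:-→d6:-→d7:-→d8:H3→d9:-→d10:- -> H3
  lookup 28.144.219.241: bits 00011100100100001101101111110001 walk d0:H7→d1:-→d2:-→d3:-→d4:-→d5:-→d6:-→d7:-→d8:-→d9:-→d10:-→d11:-→d12:-→d13:-→d14:-→d15:-→d16:-→d17:-→d18:-→d19:-→d20:-→d21:-→d22:-→d23:-→d24:-→d25:-→d26:-→d27:-→d28:-→d29:-→d30:-→d31:-→d32:H4 -> H4
  add 7.183.208.0/20 -> H0 at depth 20
  lookup 7.183.221.15: bits 000001111011011111011101 walk d0:H7→d1:-→d2:-→d3:-→d4:-→d5:-→d6:-→d7:-→d8:-→d9:-→d10:-→d11:-→d12:-→d13:-→d14:-→d15:-→d16:-→d17:-→d18:-→d19:-→d20:H0→d21:-→d22:-→d23:-→d24:H2 -> H2
  add 28.144.219.0/24 -> H2 at depth 24
  add 7.183.221.224/28 -> H1 at depth 28
  del 7.183.221.232/29 (clear depth 29)
  del 28.144.219.0/24 (clear depth 24)
  add 28.144.0.0/12 -> H7 at depth 12
  lookup 130.200.202.216: bits ε walk d0:H7 -> H7
  add 28.144.219.0/24 -> H7 at depth 24
  lookup 71.56.51.103: bits 01000111001110000011 walk d0:H7→d1:-→d2:-→d3:-→d4:-→d5:-→d6:-→d7:-→d8:H3→d9:-→d10:-→d11:-→d12:-→d13:-→d14:-→d15:-→d16:-→d17:-→d18:-→d19:-→d20:H6 -> H6
  lookup 7.183.208.2: bits 00000111101101111101 walk d0:H7→d1:-→d2:-→d3:-→d4:-→d5:-→d6:-→d7:-→d8:-→d9:-→d10:-→d11:-→d12:-→d13:-→d14:-→d15:-→d16:-→d17:-→d18:-→d19:-→d20:H0 -> H0

== LOOKUPS ==
["H2","H3","H3","H3","H3","H3","H3","H3","H3","H4","H2","H7","H6","H0"]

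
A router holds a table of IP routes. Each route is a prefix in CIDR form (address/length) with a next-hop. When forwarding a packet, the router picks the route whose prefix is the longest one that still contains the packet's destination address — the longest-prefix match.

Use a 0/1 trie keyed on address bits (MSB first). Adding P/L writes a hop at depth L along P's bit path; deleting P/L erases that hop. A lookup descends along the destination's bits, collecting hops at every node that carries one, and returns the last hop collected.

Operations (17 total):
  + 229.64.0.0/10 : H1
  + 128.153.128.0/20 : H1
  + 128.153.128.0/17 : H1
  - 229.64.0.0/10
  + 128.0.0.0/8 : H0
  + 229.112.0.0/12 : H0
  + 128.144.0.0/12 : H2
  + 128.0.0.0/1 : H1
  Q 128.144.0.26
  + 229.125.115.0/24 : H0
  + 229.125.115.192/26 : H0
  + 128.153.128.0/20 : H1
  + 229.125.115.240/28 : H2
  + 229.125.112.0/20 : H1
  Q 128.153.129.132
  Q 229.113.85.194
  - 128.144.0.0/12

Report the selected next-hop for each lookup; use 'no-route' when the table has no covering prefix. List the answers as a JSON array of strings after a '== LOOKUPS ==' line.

Apply in order:
  + 229.64.0.0/10 (H1) depth=10
  + 128.153.128.0/20 (H1) depth=20
  + 128.153.128.0/17 (H1) depth=17
  del 229.64.0.0/10 (clear depth 10)
  + 128.0.0.0/8 (H0) depth=8
  + 229.112.0.0/12 (H0) depth=12
  + 128.144.0.0/12 (H2) depth=12
  + 128.0.0.0/1 (H1) depth=1
  Q 128.144.0.26: descend 100000001001 ; hops seen [H1,H0,H2] ; pick H2
  + 229.125.115.0/24 (H0) depth=24
  + 229.125.115.192/26 (H0) depth=26
  + 128.153.128.0/20 (H1) depth=20
  + 229.125.115.240/28 (H2) depth=28
  + 229.125.112.0/20 (H1) depth=20
  Q 128.153.129.132: descend 10000000100110011000 ; hops seen [H1,H0,H2,H1,H1] ; pick H1
  Q 229.113.85.194: descend 111001010111 ; hops seen [H1,H0] ; pick H0
  del 128.144.0.0/12 (clear depth 12)

== LOOKUPS ==
["H2","H1","H0"]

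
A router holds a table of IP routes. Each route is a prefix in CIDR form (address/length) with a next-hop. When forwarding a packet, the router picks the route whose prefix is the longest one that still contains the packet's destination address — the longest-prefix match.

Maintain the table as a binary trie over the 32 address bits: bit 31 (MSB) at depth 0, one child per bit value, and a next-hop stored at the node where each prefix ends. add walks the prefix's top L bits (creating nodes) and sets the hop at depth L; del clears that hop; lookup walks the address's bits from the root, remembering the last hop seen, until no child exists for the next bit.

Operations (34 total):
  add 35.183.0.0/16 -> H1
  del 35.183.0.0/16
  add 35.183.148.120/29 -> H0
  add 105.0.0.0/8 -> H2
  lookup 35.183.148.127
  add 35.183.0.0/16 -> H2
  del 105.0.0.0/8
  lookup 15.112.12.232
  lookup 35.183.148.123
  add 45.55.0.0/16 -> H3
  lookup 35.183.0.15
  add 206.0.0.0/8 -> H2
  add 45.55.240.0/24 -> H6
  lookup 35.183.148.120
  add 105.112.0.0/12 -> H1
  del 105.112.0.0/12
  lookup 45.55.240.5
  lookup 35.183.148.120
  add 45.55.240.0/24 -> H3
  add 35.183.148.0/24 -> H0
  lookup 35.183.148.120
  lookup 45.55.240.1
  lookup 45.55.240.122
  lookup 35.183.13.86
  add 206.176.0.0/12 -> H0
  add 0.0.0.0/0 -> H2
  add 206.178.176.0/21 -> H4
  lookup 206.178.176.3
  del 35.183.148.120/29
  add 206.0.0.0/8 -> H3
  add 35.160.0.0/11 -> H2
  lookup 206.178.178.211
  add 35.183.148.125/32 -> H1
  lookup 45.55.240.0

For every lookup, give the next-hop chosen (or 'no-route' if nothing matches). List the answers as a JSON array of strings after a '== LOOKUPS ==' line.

Apply in order:
  add 35.183.0.0/16 -> H1 at depth 16
  - 35.183.0.0/16 clear@16
  add 35.183.148.120/29 -> H0 at depth 29
  add 105.0.0.0/8 -> H2 at depth 8
  lookup 35.183.148.127: bits 00100011101101111001010001111 walk d0:-→d1:-→d2:-→d3:-→d4:-→d5:-→d6:-→d7:-→d8:-→d9:-→d10:-→d11:-→d12:-→d13:-→d14:-→d15:-→d16:-→d17:-→d18:-→d19:-→d20:-→d21:-→d22:-→d23:-→d24:-→d25:-→d26:-→d27:-→d28:-→d29:H0 -> H0
  add 35.183.0.0/16 -> H2 at depth 16
  - 105.0.0.0/8 clear@8
  lookup 15.112.12.232: bits 00 walk d0:-→d1:-→d2:- -> no-route
  lookup 35.183.148.123: bits 00100011101101111001010001111 walk d0:-→d1:-→d2:-→d3:-→d4:-→d5:-→d6:-→d7:-→d8:-→d9:-→d10:-→d11:-→d12:-→d13:-→d14:-→d15:-→d16:H2→d17:-→d18:-→d19:-→d20:-→d21:-→d22:-→d23:-→d24:-→d25:-→d26:-→d27:-→d28:-→d29:H0 -> H0
  add 45.55.0.0/16 -> H3 at depth 16
  lookup 35.183.0.15: bits 0010001110110111 walk d0:-→d1:-→d2:-→d3:-→d4:-→d5:-→d6:-→d7:-→d8:-→d9:-→d10:-→d11:-→d12:-→d13:-→d14:-→d15:-→d16:H2 -> H2
  add 206.0.0.0/8 -> H2 at depth 8
  add 45.55.240.0/24 -> H6 at depth 24
  lookup 35.183.148.120: bits 00100011101101111001010001111 walk d0:-→d1:-→d2:-→d3:-→d4:-→d5:-→d6:-→d7:-→d8:-→d9:-→d10:-→d11:-→d12:-→d13:-→d14:-→d15:-→d16:H2→d17:-→d18:-→d19:-→d20:-→d21:-→d22:-→d23:-→d24:-→d25:-→d26:-→d27:-→d28:-→d29:H0 -> H0
  add 105.112.0.0/12 -> H1 at depth 12
  - 105.112.0.0/12 clear@12
  lookup 45.55.240.5: bits 001011010011011111110000 walk d0:-→d1:-→d2:-→d3:-→d4:-→d5:-→d6:-→d7:-→d8:-→d9:-→d10:-→d11:-→d12:-→d13:-→d14:-→d15:-→d16:H3→d17:-→d18:-→d19:-→d20:-→d21:-→d22:-→d23:-→d24:H6 -> H6
  lookup 35.183.148.120: bits 00100011101101111001010001111 walk d0:-→d1:-→d2:-→d3:-→d4:-→d5:-→d6:-→d7:-→d8:-→d9:-→d10:-→d11:-→d12:-→d13:-→d14:-→d15:-→d16:H2→d17:-→d18:-→d19:-→d20:-→d21:-→d22:-→d23:-→d24:-→d25:-→d26:-→d27:-→d28:-→d29:H0 -> H0
  add 45.55.240.0/24 -> H3 at depth 24
  add 35.183.148.0/24 -> H0 at depth 24
  lookup 35.183.148.120: bits 00100011101101111001010001111 walk d0:-→d1:-→d2:-→d3:-→d4:-→d5:-→d6:-→d7:-→d8:-→d9:-→d10:-→d11:-→d12:-→d13:-→d14:-→d15:-→d16:H2→d17:-→d18:-→d19:-→d20:-→d21:-→d22:-→d23:-→d24:H0→d25:-→d26:-→d27:-→d28:-→d29:H0 -> H0
  lookup 45.55.240.1: bits 001011010011011111110000 walk d0:-→d1:-→d2:-→d3:-→d4:-→d5:-→d6:-→d7:-→d8:-→d9:-→d10:-→d11:-→d12:-→d13:-→d14:-→d15:-→d16:H3→d17:-→d18:-→d19:-→d20:-→d21:-→d22:-→d23:-→d24:H3 -> H3
  lookup 45.55.240.122: bits 001011010011011111110000 walk d0:-→d1:-→d2:-→d3:-→d4:-→d5:-→d6:-→d7:-→d8:-→d9:-→d10:-→d11:-→d12:-→d13:-→d14:-→d15:-→d16:H3→d17:-→d18:-→d19:-→d20:-→d21:-→d22:-→d23:-→d24:H3 -> H3
  lookup 35.183.13.86: bits 0010001110110111 walk d0:-→d1:-→d2:-→d3:-→d4:-→d5:-→d6:-→d7:-→d8:-→d9:-→d10:-→d11:-→d12:-→d13:-→d14:-→d15:-→d16:H2 -> H2
  add 206.176.0.0/12 -> H0 at depth 12
  add 0.0.0.0/0 -> H2 at depth 0
  add 206.178.176.0/21 -> H4 at depth 21
  lookup 206.178.176.3: bits 110011101011001010110 walk d0:H2→d1:-→d2:-→d3:-→d4:-→d5:-→d6:-→d7:-→d8:H2→d9:-→d10:-→d11:-→d12:H0→d13:-→d14:-→d15:-→d16:-→d17:-→d18:-→d19:-→d20:-→d21:H4 -> H4
  - 35.183.148.120/29 clear@29
  add 206.0.0.0/8 -> H3 at depth 8
  add 35.160.0.0/11 -> H2 at depth 11
  lookup 206.178.178.211: bits 110011101011001010110 walk d0:H2→d1:-→d2:-→d3:-→d4:-→d5:-→d6:-→d7:-→d8:H3→d9:-→d10:-→d11:-→d12:H0→d13:-→d14:-→d15:-→d16:-→d17:-→d18:-→d19:-→d20:-→d21:H4 -> H4
  add 35.183.148.125/32 -> H1 at depth 32
  lookup 45.55.240.0: bits 001011010011011111110000 walk d0:H2→d1:-→d2:-→d3:-→d4:-→d5:-→d6:-→d7:-→d8:-→d9:-→d10:-→d11:-→d12:-→d13:-→d14:-→d15:-→d16:H3→d17:-→d18:-→d19:-→d20:-→d21:-→d22:-→d23:-→d24:H3 -> H3

== LOOKUPS ==
["H0","no-route","H0","H2","H0","H6","H0","H0","H3","H3","H2","H4","H4","H3"]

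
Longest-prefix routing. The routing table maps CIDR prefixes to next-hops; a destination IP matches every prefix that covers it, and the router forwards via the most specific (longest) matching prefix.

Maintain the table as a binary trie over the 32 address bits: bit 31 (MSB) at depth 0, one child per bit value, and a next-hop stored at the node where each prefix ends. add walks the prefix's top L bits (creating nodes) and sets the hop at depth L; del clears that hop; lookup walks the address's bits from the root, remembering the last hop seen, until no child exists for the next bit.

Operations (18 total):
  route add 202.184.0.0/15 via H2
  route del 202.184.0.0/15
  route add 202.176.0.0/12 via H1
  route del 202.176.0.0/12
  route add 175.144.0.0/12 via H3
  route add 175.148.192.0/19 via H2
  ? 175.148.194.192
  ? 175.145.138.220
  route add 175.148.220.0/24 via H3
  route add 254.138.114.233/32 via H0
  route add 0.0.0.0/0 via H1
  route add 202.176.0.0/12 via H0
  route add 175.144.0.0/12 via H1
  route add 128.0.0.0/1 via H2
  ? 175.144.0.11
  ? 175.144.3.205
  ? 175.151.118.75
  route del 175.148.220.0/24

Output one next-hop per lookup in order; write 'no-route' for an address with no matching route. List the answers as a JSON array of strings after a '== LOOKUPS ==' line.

Apply in order:
  add 202.184.0.0/15 -> H2 at depth 15
  - 202.184.0.0/15 clear@15
  add 202.176.0.0/12 -> H1 at depth 12
  - 202.176.0.0/12 clear@12
  add 175.144.0.0/12 -> H3 at depth 12
  add 175.148.192.0/19 -> H2 at depth 19
  lookup 175.148.194.192: bits 1010111110010100110 walk d0:-→d1:-→d2:-→d3:-→d4:-→d5:-→d6:-→d7:-→d8:-→d9:-→d10:-→d11:-→d12:H3→d13:-→d14:-→d15:-→d16:-→d17:-→d18:-→d19:H2 -> H2
  lookup 175.145.138.220: bits 1010111110010 walk d0:-→d1:-→d2:-→d3:-→d4:-→d5:-→d6:-→d7:-→d8:-→d9:-→d10:-→d11:-→d12:H3→d13:- -> H3
  add 175.148.220.0/24 -> H3 at depth 24
  add 254.138.114.233/32 -> H0 at depth 32
  add 0.0.0.0/0 -> H1 at depth 0
  add 202.176.0.0/12 -> H0 at depth 12
  add 175.144.0.0/12 -> H1 at depth 12
  add 128.0.0.0/1 -> H2 at depth 1
  lookup 175.144.0.11: bits 1010111110010 walk d0:H1→d1:H2→d2:-→d3:-→d4:-→d5:-→d6:-→d7:-→d8:-→d9:-→d10:-→d11:-→d12:H1→d13:- -> H1
  lookup 175.144.3.205: bits 1010111110010 walk d0:H1→d1:H2→d2:-→d3:-→d4:-→d5:-→d6:-→d7:-→d8:-→d9:-→d10:-→d11:-→d12:H1→d13:- -> H1
  lookup 175.151.118.75: bits 10101111100101 walk d0:H1→d1:H2→d2:-→d3:-→d4:-→d5:-→d6:-→d7:-→d8:-→d9:-→d10:-→d11:-→d12:H1→d13:-→d14:- -> H1
  - 175.148.220.0/24 clear@24

== LOOKUPS ==
["H2","H3","H1","H1","H1"]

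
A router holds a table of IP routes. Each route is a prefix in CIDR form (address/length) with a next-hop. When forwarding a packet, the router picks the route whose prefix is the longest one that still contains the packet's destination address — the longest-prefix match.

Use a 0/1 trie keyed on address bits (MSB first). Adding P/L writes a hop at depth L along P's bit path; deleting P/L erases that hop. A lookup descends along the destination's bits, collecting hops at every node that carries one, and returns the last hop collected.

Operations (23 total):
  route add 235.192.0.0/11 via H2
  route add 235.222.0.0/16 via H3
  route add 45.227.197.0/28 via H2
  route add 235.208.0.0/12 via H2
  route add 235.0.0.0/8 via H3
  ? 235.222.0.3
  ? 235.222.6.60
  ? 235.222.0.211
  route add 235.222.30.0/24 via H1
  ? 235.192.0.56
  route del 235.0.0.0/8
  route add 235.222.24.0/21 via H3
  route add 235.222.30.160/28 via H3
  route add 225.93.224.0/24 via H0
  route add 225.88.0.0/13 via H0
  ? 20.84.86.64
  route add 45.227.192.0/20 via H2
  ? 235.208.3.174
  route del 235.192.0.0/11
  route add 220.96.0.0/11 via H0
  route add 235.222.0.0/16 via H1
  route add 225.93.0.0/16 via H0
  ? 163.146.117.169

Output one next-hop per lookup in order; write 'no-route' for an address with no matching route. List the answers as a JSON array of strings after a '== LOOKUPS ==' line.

Apply in order:
  add 235.192.0.0/11 -> H2 at depth 11
  add 235.222.0.0/16 -> H3 at depth 16
  add 45.227.197.0/28 -> H2 at depth 28
  add 235.208.0.0/12 -> H2 at depth 12
  add 235.0.0.0/8 -> H3 at depth 8
  Q 235.222.0.3: descend 1110101111011110 ; hops seen [H3,H2,H2,H3] ; pick H3
  Q 235.222.6.60: descend 1110101111011110 ; hops seen [H3,H2,H2,H3] ; pick H3
  Q 235.222.0.211: descend 1110101111011110 ; hops seen [H3,H2,H2,H3] ; pick H3
  add 235.222.30.0/24 -> H1 at depth 24
  Q 235.192.0.56: descend 11101011110 ; hops seen [H3,H2] ; pick H2
  del 235.0.0.0/8 (clear depth 8)
  add 235.222.24.0/21 -> H3 at depth 21
  add 235.222.30.160/28 -> H3 at depth 28
  add 225.93.224.0/24 -> H0 at depth 24
  add 225.88.0.0/13 -> H0 at depth 13
  Q 20.84.86.64: descend 00 ; hops seen [∅] ; pick no-route
  add 45.227.192.0/20 -> H2 at depth 20
  Q 235.208.3.174: descend 111010111101 ; hops seen [H2,H2] ; pick H2
  del 235.192.0.0/11 (clear depth 11)
  add 220.96.0.0/11 -> H0 at depth 11
  add 235.222.0.0/16 -> H1 at depth 16
  add 225.93.0.0/16 -> H0 at depth 16
  Q 163.146.117.169: descend 1 ; hops seen [∅] ; pick no-route

== LOOKUPS ==
["H3","H3","H3","H2","no-route","H2","no-route"]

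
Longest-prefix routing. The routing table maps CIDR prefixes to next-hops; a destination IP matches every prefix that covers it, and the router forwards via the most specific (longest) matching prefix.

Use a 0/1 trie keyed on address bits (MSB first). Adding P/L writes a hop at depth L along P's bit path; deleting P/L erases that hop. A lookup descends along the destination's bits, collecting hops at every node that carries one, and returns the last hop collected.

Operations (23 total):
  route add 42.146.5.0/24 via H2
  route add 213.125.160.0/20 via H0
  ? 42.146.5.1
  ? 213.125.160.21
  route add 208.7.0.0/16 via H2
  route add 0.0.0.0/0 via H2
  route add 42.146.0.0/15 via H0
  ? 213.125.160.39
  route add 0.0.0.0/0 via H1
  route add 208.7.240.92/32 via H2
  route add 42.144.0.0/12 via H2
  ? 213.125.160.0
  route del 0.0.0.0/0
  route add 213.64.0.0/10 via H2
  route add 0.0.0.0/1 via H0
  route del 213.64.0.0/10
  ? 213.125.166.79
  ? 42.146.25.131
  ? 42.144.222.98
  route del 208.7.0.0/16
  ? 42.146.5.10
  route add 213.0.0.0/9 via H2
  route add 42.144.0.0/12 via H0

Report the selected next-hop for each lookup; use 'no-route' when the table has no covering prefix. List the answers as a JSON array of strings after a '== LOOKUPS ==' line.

Process each operation:
  + 42.146.5.0/24 (H2) depth=24
  + 213.125.160.0/20 (H0) depth=20
  lookup 42.146.5.1: bits 001010101001001000000101 walk d0:-→d1:-→d2:-→d3:-→d4:-→d5:-→d6:-→d7:-→d8:-→d9:-→d10:-→d11:-→d12:-→d13:-→d14:-→d15:-→d16:-→d17:-→d18:-→d19:-→d20:-→d21:-→d22:-→d23:-→d24:H2 -> H2
  lookup 213.125.160.21: bits 11010101011111011010 walk d0:-→d1:-→d2:-→d3:-→d4:-→d5:-→d6:-→d7:-→d8:-→d9:-→d10:-→d11:-→d12:-→d13:-→d14:-→d15:-→d16:-→d17:-→d18:-→d19:-→d20:H0 -> H0
  + 208.7.0.0/16 (H2) depth=16
  + 0.0.0.0/0 (H2) depth=0
  + 42.146.0.0/15 (H0) depth=15
  lookup 213.125.160.39: bits 11010101011111011010 walk d0:H2→d1:-→d2:-→d3:-→d4:-→d5:-→d6:-→d7:-→d8:-→d9:-→d10:-→d11:-→d12:-→d13:-→d14:-→d15:-→d16:-→d17:-→d18:-→d19:-→d20:H0 -> H0
  + 0.0.0.0/0 (H1) depth=0
  + 208.7.240.92/32 (H2) depth=32
  + 42.144.0.0/12 (H2) depth=12
  lookup 213.125.160.0: bits 11010101011111011010 walk d0:H1→d1:-→d2:-→d3:-→d4:-→d5:-→d6:-→d7:-→d8:-→d9:-→d10:-→d11:-→d12:-→d13:-→d14:-→d15:-→d16:-→d17:-→d18:-→d19:-→d20:H0 -> H0
  - 0.0.0.0/0 clear@0
  + 213.64.0.0/10 (H2) depth=10
  + 0.0.0.0/1 (H0) depth=1
  - 213.64.0.0/10 clear@10
  lookup 213.125.166.79: bits 11010101011111011010 walk d0:-→d1:-→d2:-→d3:-→d4:-→d5:-→d6:-→d7:-→d8:-→d9:-→d10:-→d11:-→d12:-→d13:-→d14:-→d15:-→d16:-→d17:-→d18:-→d19:-→d20:H0 -> H0
  lookup 42.146.25.131: bits 0010101010010010000 walk d0:-→d1:H0→d2:-→d3:-→d4:-→d5:-→d6:-→d7:-→d8:-→d9:-→d10:-→d11:-→d12:H2→d13:-→d14:-→d15:H0→d16:-→d17:-→d18:-→d19:- -> H0
  lookup 42.144.222.98: bits 00101010100100 walk d0:-→d1:H0→d2:-→d3:-→d4:-→d5:-→d6:-→d7:-→d8:-→d9:-→d10:-→d11:-→d12:H2→d13:-→d14:- -> H2
  - 208.7.0.0/16 clear@16
  lookup 42.146.5.10: bits 001010101001001000000101 walk d0:-→d1:H0→d2:-→d3:-→d4:-→d5:-→d6:-→d7:-→d8:-→d9:-→d10:-→d11:-→d12:H2→d13:-→d14:-→d15:H0→d16:-→d17:-→d18:-→d19:-→d20:-→d21:-→d22:-→d23:-→d24:H2 -> H2
  + 213.0.0.0/9 (H2) depth=9
  + 42.144.0.0/12 (H0) depth=12

== LOOKUPS ==
["H2","H0","H0","H0","H0","H0","H2","H2"]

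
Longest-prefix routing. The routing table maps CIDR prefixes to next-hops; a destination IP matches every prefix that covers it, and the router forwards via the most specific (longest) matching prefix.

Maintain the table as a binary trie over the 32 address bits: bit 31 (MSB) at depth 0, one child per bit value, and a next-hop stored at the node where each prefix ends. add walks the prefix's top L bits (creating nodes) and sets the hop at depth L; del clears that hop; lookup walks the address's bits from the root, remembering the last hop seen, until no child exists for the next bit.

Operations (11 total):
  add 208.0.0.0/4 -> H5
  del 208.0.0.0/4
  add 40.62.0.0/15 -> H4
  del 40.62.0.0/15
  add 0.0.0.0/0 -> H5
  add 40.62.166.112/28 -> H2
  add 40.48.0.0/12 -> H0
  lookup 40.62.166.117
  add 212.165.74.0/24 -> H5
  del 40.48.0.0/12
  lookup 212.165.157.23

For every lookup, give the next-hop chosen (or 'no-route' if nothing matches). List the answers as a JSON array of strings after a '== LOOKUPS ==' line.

Trace:
  add 208.0.0.0/4 -> H5 at depth 4
  del 208.0.0.0/4 (clear depth 4)
  add 40.62.0.0/15 -> H4 at depth 15
  del 40.62.0.0/15 (clear depth 15)
  add 0.0.0.0/0 -> H5 at depth 0
  add 40.62.166.112/28 -> H2 at depth 28
  add 40.48.0.0/12 -> H0 at depth 12
  lookup 40.62.166.117: bits 0010100000111110101001100111 walk d0:H5→d1:-→d2:-→d3:-→d4:-→d5:-→d6:-→d7:-→d8:-→d9:-→d10:-→d11:-→d12:H0→d13:-→d14:-→d15:-→d16:-→d17:-→d18:-→d19:-→d20:-→d21:-→d22:-→d23:-→d24:-→d25:-→d26:-→d27:-→d28:H2 -> H2
  add 212.165.74.0/24 -> H5 at depth 24
  del 40.48.0.0/12 (clear depth 12)
  lookup 212.165.157.23: bits 1101010010100101 walk d0:H5→d1:-→d2:-→d3:-→d4:-→d5:-→d6:-→d7:-→d8:-→d9:-→d10:-→d11:-→d12:-→d13:-→d14:-→d15:-→d16:- -> H5

== LOOKUPS ==
["H2","H5"]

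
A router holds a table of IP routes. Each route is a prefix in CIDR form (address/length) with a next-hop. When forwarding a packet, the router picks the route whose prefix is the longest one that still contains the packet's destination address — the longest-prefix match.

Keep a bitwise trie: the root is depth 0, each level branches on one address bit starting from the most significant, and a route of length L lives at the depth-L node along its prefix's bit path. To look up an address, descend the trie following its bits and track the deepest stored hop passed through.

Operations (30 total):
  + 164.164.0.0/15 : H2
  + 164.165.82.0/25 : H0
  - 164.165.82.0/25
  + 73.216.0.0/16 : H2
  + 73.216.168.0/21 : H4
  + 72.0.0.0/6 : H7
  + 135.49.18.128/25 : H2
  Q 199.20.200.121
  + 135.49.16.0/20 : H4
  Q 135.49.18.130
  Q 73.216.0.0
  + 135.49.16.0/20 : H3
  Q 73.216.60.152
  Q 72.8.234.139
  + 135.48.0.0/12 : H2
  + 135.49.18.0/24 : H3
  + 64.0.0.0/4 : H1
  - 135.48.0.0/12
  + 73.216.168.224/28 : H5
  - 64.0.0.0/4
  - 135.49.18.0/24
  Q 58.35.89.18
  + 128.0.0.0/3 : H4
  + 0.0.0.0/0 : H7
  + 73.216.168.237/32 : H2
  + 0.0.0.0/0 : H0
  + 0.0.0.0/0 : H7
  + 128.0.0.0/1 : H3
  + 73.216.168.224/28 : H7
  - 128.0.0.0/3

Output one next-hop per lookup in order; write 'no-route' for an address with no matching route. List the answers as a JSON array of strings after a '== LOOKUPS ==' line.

Trace:
  add 164.164.0.0/15 -> H2 at depth 15
  add 164.165.82.0/25 -> H0 at depth 25
  - 164.165.82.0/25 clear@25
  add 73.216.0.0/16 -> H2 at depth 16
  add 73.216.168.0/21 -> H4 at depth 21
  add 72.0.0.0/6 -> H7 at depth 6
  add 135.49.18.128/25 -> H2 at depth 25
  ? 199.20.200.121  path d0:-→d1:-  best=no-route
  add 135.49.16.0/20 -> H4 at depth 20
  ? 135.49.18.130  path d0:-→d1:-→d2:-→d3:-→d4:-→d5:-→d6:-→d7:-→d8:-→d9:-→d10:-→d11:-→d12:-→d13:-→d14:-→d15:-→d16:-→d17:-→d18:-→d19:-→d20:H4→d21:-→d22:-→d23:-→d24:-→d25:H2  best=H2
  ? 73.216.0.0  path d0:-→d1:-→d2:-→d3:-→d4:-→d5:-→d6:H7→d7:-→d8:-→d9:-→d10:-→d11:-→d12:-→d13:-→d14:-→d15:-→d16:H2  best=H2
  add 135.49.16.0/20 -> H3 at depth 20
  ? 73.216.60.152  path d0:-→d1:-→d2:-→d3:-→d4:-→d5:-→d6:H7→d7:-→d8:-→d9:-→d10:-→d11:-→d12:-→d13:-→d14:-→d15:-→d16:H2  best=H2
  ? 72.8.234.139  path d0:-→d1:-→d2:-→d3:-→d4:-→d5:-→d6:H7→d7:-  best=H7
  add 135.48.0.0/12 -> H2 at depth 12
  add 135.49.18.0/24 -> H3 at depth 24
  add 64.0.0.0/4 -> H1 at depth 4
  - 135.48.0.0/12 clear@12
  add 73.216.168.224/28 -> H5 at depth 28
  - 64.0.0.0/4 clear@4
  - 135.49.18.0/24 clear@24
  ? 58.35.89.18  path d0:-→d1:-  best=no-route
  add 128.0.0.0/3 -> H4 at depth 3
  add 0.0.0.0/0 -> H7 at depth 0
  add 73.216.168.237/32 -> H2 at depth 32
  add 0.0.0.0/0 -> H0 at depth 0
  add 0.0.0.0/0 -> H7 at depth 0
  add 128.0.0.0/1 -> H3 at depth 1
  add 73.216.168.224/28 -> H7 at depth 28
  - 128.0.0.0/3 clear@3

== LOOKUPS ==
["no-route","H2","H2","H2","H7","no-route"]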